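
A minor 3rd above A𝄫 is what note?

Cbb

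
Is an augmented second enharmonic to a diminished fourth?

An augmented second spans 3 semitones; a diminished fourth spans 4.
The spans differ, so they are not enharmonic equivalents.

No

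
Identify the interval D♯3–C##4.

major seventh

Counting letters D–E–F–G–A–B–C gives a seventh.
D#→C## = 11 semitones, exactly the major seventh.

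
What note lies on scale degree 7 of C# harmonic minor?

Degree 7 takes the letter 6 steps above C, which is B.
In harmonic minor, degree 7 sits 11 semitones above the tonic. C# + 11 semitones is pitch class 0, spelled on B as B#.

B#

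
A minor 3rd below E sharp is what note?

E down a major third is C, so the target letter is C.
From E#, a minor third is 3 semitones down: C##.

C##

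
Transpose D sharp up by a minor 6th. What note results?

D up a major sixth is B, so the target letter is B.
From D#, a minor sixth is 8 semitones up: B.

B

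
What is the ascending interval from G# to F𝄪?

The letter names run G→F, a span of 6 letter steps, so the interval is some kind of seventh.
G# to F## is 11 semitones. A major seventh is 11, so 11 makes it major.

major seventh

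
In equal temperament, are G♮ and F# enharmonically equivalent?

No

Two spellings are enharmonically equivalent only if they share a pitch class.
Here G → 7, F# → 6; 6 ≠ 7, so they are not.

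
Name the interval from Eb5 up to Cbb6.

diminished sixth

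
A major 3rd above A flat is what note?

C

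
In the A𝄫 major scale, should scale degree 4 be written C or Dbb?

Dbb

Each scale degree takes a distinct letter name. Degree 4 of a scale on A must use the letter D.
Dbb and C are enharmonically the same pitch, but only Dbb uses the letter D, so it is the correct spelling here.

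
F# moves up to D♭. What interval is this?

diminished sixth

The letter names run F→D, a span of 5 letter steps, so the interval is some kind of sixth.
F# to Db is 7 semitones. A major sixth is 9, so 7 makes it diminished.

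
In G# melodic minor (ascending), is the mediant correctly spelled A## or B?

B

Each scale degree takes a distinct letter name. Degree 3 of a scale on G must use the letter B.
B and A## are enharmonically the same pitch, but only B uses the letter B, so it is the correct spelling here.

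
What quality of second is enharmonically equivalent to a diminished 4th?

doubly augmented

A diminished fourth spans 4 semitones.
A second spanning 4 semitones is doubly augmented (the major second is 2).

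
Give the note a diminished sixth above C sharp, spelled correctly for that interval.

Ab

C up a major sixth is A, so the target letter is A.
From C#, a diminished sixth is 7 semitones up: Ab.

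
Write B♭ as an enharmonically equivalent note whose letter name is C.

Plain C sits 2 semitones above Bb, so on the letter C the same pitch needs a double flat: Cbb.

Cbb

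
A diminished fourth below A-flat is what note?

A fourth below A lands on the letter E.
A diminished fourth spans 4 semitones, so Ab moves to pitch class 4. On the letter E that is E.

E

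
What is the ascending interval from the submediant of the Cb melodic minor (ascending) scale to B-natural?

The submediant of Cb melodic minor (ascending) is Ab.
Ab up to B: letters A→B make it a second; 3 semitones makes it augmented.

augmented second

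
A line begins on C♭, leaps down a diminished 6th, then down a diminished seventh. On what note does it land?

F##

A diminished sixth down from Cb is E (letter E, 7 semitones down).
A diminished seventh down from E is F## (letter F, 9 semitones down).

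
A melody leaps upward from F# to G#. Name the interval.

major second

Counting letters F–G gives a second.
F#→G# = 2 semitones, exactly the major second.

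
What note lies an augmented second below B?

A second below B lands on the letter A.
An augmented second spans 3 semitones, so B moves to pitch class 8. On the letter A that is Ab.

Ab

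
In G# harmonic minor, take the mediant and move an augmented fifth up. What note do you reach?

The mediant of G# harmonic minor is B.
An augmented fifth (8 semitones) above B lands on the letter F, giving F##.

F##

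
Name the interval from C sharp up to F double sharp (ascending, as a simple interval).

augmented fourth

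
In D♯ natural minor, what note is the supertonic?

Degree 2 takes the letter 1 step above D, which is E.
In natural minor, degree 2 sits 2 semitones above the tonic. D# + 2 semitones is pitch class 5, spelled on E as E#.

E#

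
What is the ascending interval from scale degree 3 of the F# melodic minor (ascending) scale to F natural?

Scale degree 3 of F# melodic minor (ascending) is A.
A up to F: letters A→F make it a sixth; 8 semitones makes it minor.

minor sixth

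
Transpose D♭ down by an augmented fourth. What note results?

Abb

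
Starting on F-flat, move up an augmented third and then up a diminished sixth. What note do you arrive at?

Fb

An augmented third up from Fb is A (letter A, 5 semitones up).
A diminished sixth up from A is Fb (letter F, 7 semitones up).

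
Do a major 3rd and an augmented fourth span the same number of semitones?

A major third spans 4 semitones; an augmented fourth spans 6.
The spans differ, so they are not enharmonic equivalents.

No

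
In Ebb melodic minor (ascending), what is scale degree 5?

Bbb

The Ebb melodic minor (ascending) scale runs Ebb Fb Gbb Abb Bbb Cb Db.
Degree 5 is Bbb.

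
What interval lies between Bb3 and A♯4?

Counting letters B–C–D–E–F–G–A gives a seventh.
Bb→A# = 12 semitones, 1 wider than the major seventh (11), so augmented.

augmented seventh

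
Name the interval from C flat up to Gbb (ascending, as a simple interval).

The letter names run C→G, a span of 4 letter steps, so the interval is some kind of fifth.
Cb to Gbb is 6 semitones. A perfect fifth is 7, so 6 makes it diminished.

diminished fifth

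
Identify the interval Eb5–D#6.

Counting letters E–F–G–A–B–C–D gives a seventh.
Eb→D# = 12 semitones, 1 wider than the major seventh (11), so augmented.

augmented seventh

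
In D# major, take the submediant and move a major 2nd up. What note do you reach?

C##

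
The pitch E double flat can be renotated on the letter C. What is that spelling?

Ebb is pitch class 2. The letter C alone is pitch class 0.
To reach pitch class 2 from C requires an offset of +2 semitones, i.e. double sharp: C##.

C##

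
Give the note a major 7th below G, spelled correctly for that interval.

G down a major seventh is Ab, so the target letter is A.
From G, a major seventh is 11 semitones down: Ab.

Ab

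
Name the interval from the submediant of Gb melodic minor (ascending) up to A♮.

The submediant of Gb melodic minor (ascending) is Eb.
Eb up to A: letters E→A make it a fourth; 6 semitones makes it augmented.

augmented fourth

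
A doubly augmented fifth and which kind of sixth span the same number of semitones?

major

A doubly augmented fifth spans 9 semitones.
A sixth spanning 9 semitones is major (the major sixth is 9).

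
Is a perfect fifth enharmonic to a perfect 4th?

No

A perfect fifth spans 7 semitones; a perfect fourth spans 5.
The spans differ, so they are not enharmonic equivalents.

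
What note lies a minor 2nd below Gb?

F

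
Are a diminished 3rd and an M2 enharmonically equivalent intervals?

Yes

A diminished third spans 2 semitones; a major second spans 2.
They are enharmonically equivalent.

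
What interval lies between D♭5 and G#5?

doubly augmented fourth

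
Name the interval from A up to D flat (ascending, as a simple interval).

diminished fourth

The letter names run A→D, a span of 3 letter steps, so the interval is some kind of fourth.
A to Db is 4 semitones. A perfect fourth is 5, so 4 makes it diminished.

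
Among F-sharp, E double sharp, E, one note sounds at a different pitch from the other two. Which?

In 12-tone equal temperament, enharmonic equivalents share a pitch class. F# is pitch class 6; E## is pitch class 6; E is pitch class 4.
F# and E## share pitch class 6, while E is pitch class 4.

E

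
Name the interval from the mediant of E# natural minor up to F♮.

The mediant of E# natural minor is G#.
G# up to F: letters G→F make it a seventh; 9 semitones makes it diminished.

diminished seventh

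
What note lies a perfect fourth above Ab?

Db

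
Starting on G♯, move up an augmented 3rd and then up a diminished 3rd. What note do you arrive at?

An augmented third up from G# is B## (letter B, 5 semitones up).
A diminished third up from B## is D# (letter D, 2 semitones up).

D#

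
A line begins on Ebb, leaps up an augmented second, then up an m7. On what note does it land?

An augmented second up from Ebb is F (letter F, 3 semitones up).
A minor seventh up from F is Eb (letter E, 10 semitones up).

Eb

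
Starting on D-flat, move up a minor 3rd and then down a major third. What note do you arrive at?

Dbb

A minor third up from Db is Fb (letter F, 3 semitones up).
A major third down from Fb is Dbb (letter D, 4 semitones down).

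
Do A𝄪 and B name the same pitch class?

Yes

A## is pitch class 11; B is pitch class 11.
All spellings map to pitch class 11, so they are enharmonically equivalent.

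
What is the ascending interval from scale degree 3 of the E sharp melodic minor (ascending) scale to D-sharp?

perfect fifth

Scale degree 3 of E# melodic minor (ascending) is G#.
G# up to D#: letters G→D make it a fifth; 7 semitones makes it perfect.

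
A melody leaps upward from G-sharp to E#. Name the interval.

major sixth

The letter names run G→E, a span of 5 letter steps, so the interval is some kind of sixth.
G# to E# is 9 semitones. A major sixth is 9, so 9 makes it major.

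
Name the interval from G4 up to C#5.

Counting letters G–A–B–C gives a fourth.
G→C# = 6 semitones, 1 wider than the perfect fourth (5), so augmented.

augmented fourth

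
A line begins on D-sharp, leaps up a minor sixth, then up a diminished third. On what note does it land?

A minor sixth up from D# is B (letter B, 8 semitones up).
A diminished third up from B is Db (letter D, 2 semitones up).

Db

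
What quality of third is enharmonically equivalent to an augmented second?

minor

An augmented second spans 3 semitones.
A third spanning 3 semitones is minor (the major third is 4).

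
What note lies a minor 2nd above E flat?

Fb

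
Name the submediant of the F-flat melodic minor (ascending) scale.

The Fb melodic minor (ascending) scale runs Fb Gb Abb Bbb Cb Db Eb.
Degree 6 is Db.

Db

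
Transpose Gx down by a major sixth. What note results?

B#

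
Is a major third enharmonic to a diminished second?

A major third spans 4 semitones; a diminished second spans 0.
The spans differ, so they are not enharmonic equivalents.

No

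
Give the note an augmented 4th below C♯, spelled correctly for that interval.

G

C down a perfect fourth is G, so the target letter is G.
From C#, an augmented fourth is 6 semitones down: G.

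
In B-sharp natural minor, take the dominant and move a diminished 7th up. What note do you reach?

The dominant of B# natural minor is F##.
A diminished seventh (9 semitones) above F## lands on the letter E, giving E.

E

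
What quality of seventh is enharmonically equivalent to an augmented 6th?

An augmented sixth spans 10 semitones.
A seventh spanning 10 semitones is minor (the major seventh is 11).

minor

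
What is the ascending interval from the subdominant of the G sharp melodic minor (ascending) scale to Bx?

The subdominant of G# melodic minor (ascending) is C#.
C# up to B##: letters C→B make it a seventh; 12 semitones makes it augmented.

augmented seventh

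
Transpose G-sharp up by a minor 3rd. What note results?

B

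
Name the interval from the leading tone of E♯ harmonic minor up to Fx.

The leading tone of E# harmonic minor is D##.
D## up to F##: letters D→F make it a third; 3 semitones makes it minor.

minor third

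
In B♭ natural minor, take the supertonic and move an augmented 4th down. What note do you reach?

The supertonic of Bb natural minor is C.
An augmented fourth (6 semitones) below C lands on the letter G, giving Gb.

Gb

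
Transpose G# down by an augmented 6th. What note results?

G down a major sixth is Bb, so the target letter is B.
From G#, an augmented sixth is 10 semitones down: Bb.

Bb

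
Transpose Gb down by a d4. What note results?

D

G down a perfect fourth is D, so the target letter is D.
From Gb, a diminished fourth is 4 semitones down: D.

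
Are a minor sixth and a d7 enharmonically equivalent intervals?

A minor sixth spans 8 semitones; a diminished seventh spans 9.
The spans differ, so they are not enharmonic equivalents.

No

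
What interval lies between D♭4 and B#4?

doubly augmented sixth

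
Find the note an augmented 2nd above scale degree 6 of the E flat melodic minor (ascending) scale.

Scale degree 6 of Eb melodic minor (ascending) is C.
An augmented second (3 semitones) above C lands on the letter D, giving D#.

D#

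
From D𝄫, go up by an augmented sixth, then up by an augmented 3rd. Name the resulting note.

An augmented sixth up from Dbb is Bb (letter B, 10 semitones up).
An augmented third up from Bb is D# (letter D, 5 semitones up).

D#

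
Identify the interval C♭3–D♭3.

major second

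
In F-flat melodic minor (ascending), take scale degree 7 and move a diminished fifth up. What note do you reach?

Bbb

Scale degree 7 of Fb melodic minor (ascending) is Eb.
A diminished fifth (6 semitones) above Eb lands on the letter B, giving Bbb.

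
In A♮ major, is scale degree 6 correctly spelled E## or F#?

F#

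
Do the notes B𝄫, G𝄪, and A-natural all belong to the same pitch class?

Yes

Bbb is pitch class 9; G## is pitch class 9; A is pitch class 9.
All spellings map to pitch class 9, so they are enharmonically equivalent.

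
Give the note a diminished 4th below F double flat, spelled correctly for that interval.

Cb

F down a perfect fourth is C, so the target letter is C.
From Fbb, a diminished fourth is 4 semitones down: Cb.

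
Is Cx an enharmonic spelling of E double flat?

C## is pitch class 2; Ebb is pitch class 2.
All spellings map to pitch class 2, so they are enharmonically equivalent.

Yes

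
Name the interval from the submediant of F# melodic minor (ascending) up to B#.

major sixth

The submediant of F# melodic minor (ascending) is D#.
D# up to B#: letters D→B make it a sixth; 9 semitones makes it major.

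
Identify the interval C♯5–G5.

The letter names run C→G, a span of 4 letter steps, so the interval is some kind of fifth.
C# to G is 6 semitones. A perfect fifth is 7, so 6 makes it diminished.

diminished fifth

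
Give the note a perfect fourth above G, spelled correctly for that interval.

G up a perfect fourth is C, so the target letter is C.
From G, a perfect fourth is 5 semitones up: C.

C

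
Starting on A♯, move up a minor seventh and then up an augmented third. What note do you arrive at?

B##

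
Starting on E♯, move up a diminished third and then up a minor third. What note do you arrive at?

A diminished third up from E# is G (letter G, 2 semitones up).
A minor third up from G is Bb (letter B, 3 semitones up).

Bb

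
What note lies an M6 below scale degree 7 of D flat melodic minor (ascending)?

Eb

Scale degree 7 of Db melodic minor (ascending) is C.
A major sixth (9 semitones) below C lands on the letter E, giving Eb.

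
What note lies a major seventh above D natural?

C#

A seventh above D lands on the letter C.
A major seventh spans 11 semitones, so D moves to pitch class 1. On the letter C that is C#.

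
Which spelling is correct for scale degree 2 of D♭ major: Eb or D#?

Each scale degree takes a distinct letter name. Degree 2 of a scale on D must use the letter E.
Eb and D# are enharmonically the same pitch, but only Eb uses the letter E, so it is the correct spelling here.

Eb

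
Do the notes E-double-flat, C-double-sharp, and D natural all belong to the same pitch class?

Yes

Ebb is pitch class 2; C## is pitch class 2; D is pitch class 2.
All spellings map to pitch class 2, so they are enharmonically equivalent.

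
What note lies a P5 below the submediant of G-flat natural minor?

Abb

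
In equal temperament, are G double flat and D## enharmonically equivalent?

No

Two spellings are enharmonically equivalent only if they share a pitch class.
Here Gbb → 5, D## → 4; 4 ≠ 5, so they are not.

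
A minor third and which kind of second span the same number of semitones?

augmented

A minor third spans 3 semitones.
A second spanning 3 semitones is augmented (the major second is 2).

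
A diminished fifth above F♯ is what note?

C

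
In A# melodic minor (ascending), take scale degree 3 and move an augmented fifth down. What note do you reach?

Scale degree 3 of A# melodic minor (ascending) is C#.
An augmented fifth (8 semitones) below C# lands on the letter F, giving F.

F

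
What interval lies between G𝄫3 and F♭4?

major seventh

The letter names run G→F, a span of 6 letter steps, so the interval is some kind of seventh.
Gbb to Fb is 11 semitones. A major seventh is 11, so 11 makes it major.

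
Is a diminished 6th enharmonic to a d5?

No

A diminished sixth spans 7 semitones; a diminished fifth spans 6.
The spans differ, so they are not enharmonic equivalents.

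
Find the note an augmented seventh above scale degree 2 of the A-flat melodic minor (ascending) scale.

A#

Scale degree 2 of Ab melodic minor (ascending) is Bb.
An augmented seventh (12 semitones) above Bb lands on the letter A, giving A#.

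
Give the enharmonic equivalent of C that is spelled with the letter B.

B#

C is pitch class 0. The letter B alone is pitch class 11.
To reach pitch class 0 from B requires an offset of +1 semitone, i.e. sharp: B#.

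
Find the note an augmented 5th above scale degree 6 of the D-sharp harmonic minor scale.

F##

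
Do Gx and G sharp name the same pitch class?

No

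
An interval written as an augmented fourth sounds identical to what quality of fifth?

diminished

An augmented fourth spans 6 semitones.
A fifth spanning 6 semitones is diminished (the perfect fifth is 7).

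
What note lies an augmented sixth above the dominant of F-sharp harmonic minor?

A##

The dominant of F# harmonic minor is C#.
An augmented sixth (10 semitones) above C# lands on the letter A, giving A##.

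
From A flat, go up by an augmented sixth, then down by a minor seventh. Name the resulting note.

G#

An augmented sixth up from Ab is F# (letter F, 10 semitones up).
A minor seventh down from F# is G# (letter G, 10 semitones down).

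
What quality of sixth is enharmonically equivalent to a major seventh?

doubly augmented

A major seventh spans 11 semitones.
A sixth spanning 11 semitones is doubly augmented (the major sixth is 9).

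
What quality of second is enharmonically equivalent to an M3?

A major third spans 4 semitones.
A second spanning 4 semitones is doubly augmented (the major second is 2).

doubly augmented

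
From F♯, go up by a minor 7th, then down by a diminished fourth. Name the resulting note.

A minor seventh up from F# is E (letter E, 10 semitones up).
A diminished fourth down from E is B# (letter B, 4 semitones down).

B#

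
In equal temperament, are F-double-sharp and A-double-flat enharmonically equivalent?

Yes

F## = pitch class 7 and Abb = pitch class 7 — the same pitch class, so they are enharmonic equivalents.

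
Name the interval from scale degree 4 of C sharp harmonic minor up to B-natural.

perfect fourth

Scale degree 4 of C# harmonic minor is F#.
F# up to B: letters F→B make it a fourth; 5 semitones makes it perfect.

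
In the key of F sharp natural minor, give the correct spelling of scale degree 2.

G#

The F# natural minor scale runs F# G# A B C# D E.
Degree 2 is G#.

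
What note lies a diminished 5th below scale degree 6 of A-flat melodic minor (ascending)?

B

Scale degree 6 of Ab melodic minor (ascending) is F.
A diminished fifth (6 semitones) below F lands on the letter B, giving B.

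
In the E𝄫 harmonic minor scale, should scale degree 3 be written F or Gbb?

Each scale degree takes a distinct letter name. Degree 3 of a scale on E must use the letter G.
Gbb and F are enharmonically the same pitch, but only Gbb uses the letter G, so it is the correct spelling here.

Gbb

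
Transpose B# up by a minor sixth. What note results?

G#

B up a major sixth is G#, so the target letter is G.
From B#, a minor sixth is 8 semitones up: G#.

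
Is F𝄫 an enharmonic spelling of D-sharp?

Fbb is pitch class 3; D# is pitch class 3.
All spellings map to pitch class 3, so they are enharmonically equivalent.

Yes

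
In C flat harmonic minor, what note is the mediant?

Ebb

Degree 3 takes the letter 2 steps above C, which is E.
In harmonic minor, degree 3 sits 3 semitones above the tonic. Cb + 3 semitones is pitch class 2, spelled on E as Ebb.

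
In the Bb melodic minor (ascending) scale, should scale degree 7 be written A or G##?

A

Each scale degree takes a distinct letter name. Degree 7 of a scale on B must use the letter A.
A and G## are enharmonically the same pitch, but only A uses the letter A, so it is the correct spelling here.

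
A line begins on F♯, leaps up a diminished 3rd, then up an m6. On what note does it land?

Fb

A diminished third up from F# is Ab (letter A, 2 semitones up).
A minor sixth up from Ab is Fb (letter F, 8 semitones up).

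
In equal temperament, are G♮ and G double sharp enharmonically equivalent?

G is pitch class 7; G## is pitch class 9.
The pitch classes differ (7 vs. 9), so they are not enharmonic equivalents.

No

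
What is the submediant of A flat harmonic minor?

The Ab harmonic minor scale runs Ab Bb Cb Db Eb Fb G.
Degree 6 is Fb.

Fb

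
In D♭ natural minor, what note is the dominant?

Degree 5 takes the letter 4 steps above D, which is A.
In natural minor, degree 5 sits 7 semitones above the tonic. Db + 7 semitones is pitch class 8, spelled on A as Ab.

Ab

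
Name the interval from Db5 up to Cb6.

minor seventh

Counting letters D–E–F–G–A–B–C gives a seventh.
Db→Cb = 10 semitones, 1 narrower than the major seventh (11), so minor.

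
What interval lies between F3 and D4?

Counting letters F–G–A–B–C–D gives a sixth.
F→D = 9 semitones, exactly the major sixth.

major sixth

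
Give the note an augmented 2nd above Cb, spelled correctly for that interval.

D

A second above C lands on the letter D.
An augmented second spans 3 semitones, so Cb moves to pitch class 2. On the letter D that is D.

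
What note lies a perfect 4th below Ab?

Eb

A down a perfect fourth is E, so the target letter is E.
From Ab, a perfect fourth is 5 semitones down: Eb.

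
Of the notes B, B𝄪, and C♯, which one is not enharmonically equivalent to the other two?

In 12-tone equal temperament, enharmonic equivalents share a pitch class. B is pitch class 11; B## is pitch class 1; C# is pitch class 1.
B## and C# share pitch class 1, while B is pitch class 11.

B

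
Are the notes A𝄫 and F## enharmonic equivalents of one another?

Yes

Abb is pitch class 7; F## is pitch class 7.
All spellings map to pitch class 7, so they are enharmonically equivalent.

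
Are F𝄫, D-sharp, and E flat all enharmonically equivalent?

Fbb = pitch class 3 and D# = pitch class 3 and Eb = pitch class 3 — the same pitch class, so they are enharmonic equivalents.

Yes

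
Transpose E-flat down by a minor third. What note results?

E down a major third is C, so the target letter is C.
From Eb, a minor third is 3 semitones down: C.

C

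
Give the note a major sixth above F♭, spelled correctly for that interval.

F up a major sixth is D, so the target letter is D.
From Fb, a major sixth is 9 semitones up: Db.

Db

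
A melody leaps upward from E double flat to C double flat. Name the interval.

The letter names run E→C, a span of 5 letter steps, so the interval is some kind of sixth.
Ebb to Cbb is 8 semitones. A major sixth is 9, so 8 makes it minor.

minor sixth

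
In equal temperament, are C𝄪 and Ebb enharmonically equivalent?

C## is pitch class 2; Ebb is pitch class 2.
All spellings map to pitch class 2, so they are enharmonically equivalent.

Yes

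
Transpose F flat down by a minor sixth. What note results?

Ab

A sixth below F lands on the letter A.
A minor sixth spans 8 semitones, so Fb moves to pitch class 8. On the letter A that is Ab.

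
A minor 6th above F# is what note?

D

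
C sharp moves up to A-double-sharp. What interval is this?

augmented sixth

Counting letters C–D–E–F–G–A gives a sixth.
C#→A## = 10 semitones, 1 wider than the major sixth (9), so augmented.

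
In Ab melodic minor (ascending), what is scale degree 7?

G

The Ab melodic minor (ascending) scale runs Ab Bb Cb Db Eb F G.
Degree 7 is G.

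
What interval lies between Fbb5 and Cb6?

augmented fifth

The letter names run F→C, a span of 4 letter steps, so the interval is some kind of fifth.
Fbb to Cb is 8 semitones. A perfect fifth is 7, so 8 makes it augmented.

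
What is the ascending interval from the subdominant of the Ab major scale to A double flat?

diminished fifth

The subdominant of Ab major is Db.
Db up to Abb: letters D→A make it a fifth; 6 semitones makes it diminished.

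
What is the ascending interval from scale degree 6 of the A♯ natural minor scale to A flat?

diminished third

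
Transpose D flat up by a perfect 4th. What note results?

Gb

A fourth above D lands on the letter G.
A perfect fourth spans 5 semitones, so Db moves to pitch class 6. On the letter G that is Gb.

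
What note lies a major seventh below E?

F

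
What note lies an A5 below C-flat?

Fbb

A fifth below C lands on the letter F.
An augmented fifth spans 8 semitones, so Cb moves to pitch class 3. On the letter F that is Fbb.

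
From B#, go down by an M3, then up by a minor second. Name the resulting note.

A

A major third down from B# is G# (letter G, 4 semitones down).
A minor second up from G# is A (letter A, 1 semitone up).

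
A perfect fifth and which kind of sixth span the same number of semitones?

A perfect fifth spans 7 semitones.
A sixth spanning 7 semitones is diminished (the major sixth is 9).

diminished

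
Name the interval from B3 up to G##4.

The letter names run B→G, a span of 5 letter steps, so the interval is some kind of sixth.
B to G## is 10 semitones. A major sixth is 9, so 10 makes it augmented.

augmented sixth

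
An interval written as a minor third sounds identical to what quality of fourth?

doubly diminished

A minor third spans 3 semitones.
A fourth spanning 3 semitones is doubly diminished (the perfect fourth is 5).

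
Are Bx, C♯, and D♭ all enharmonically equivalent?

B## is pitch class 1; C# is pitch class 1; Db is pitch class 1.
All spellings map to pitch class 1, so they are enharmonically equivalent.

Yes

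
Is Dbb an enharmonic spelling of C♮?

Yes

Dbb is pitch class 0; C is pitch class 0.
All spellings map to pitch class 0, so they are enharmonically equivalent.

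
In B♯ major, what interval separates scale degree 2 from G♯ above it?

Scale degree 2 of B# major is C##.
C## up to G#: letters C→G make it a fifth; 6 semitones makes it diminished.

diminished fifth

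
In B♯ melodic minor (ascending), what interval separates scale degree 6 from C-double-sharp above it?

Scale degree 6 of B# melodic minor (ascending) is G##.
G## up to C##: letters G→C make it a fourth; 5 semitones makes it perfect.

perfect fourth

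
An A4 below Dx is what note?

A#

D down a perfect fourth is A, so the target letter is A.
From D##, an augmented fourth is 6 semitones down: A#.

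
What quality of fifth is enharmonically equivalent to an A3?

An augmented third spans 5 semitones.
A fifth spanning 5 semitones is doubly diminished (the perfect fifth is 7).

doubly diminished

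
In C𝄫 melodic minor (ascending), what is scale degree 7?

Degree 7 takes the letter 6 steps above C, which is B.
In melodic minor (ascending), degree 7 sits 11 semitones above the tonic. Cbb + 11 semitones is pitch class 9, spelled on B as Bbb.

Bbb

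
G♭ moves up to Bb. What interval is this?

major third

Counting letters G–A–B gives a third.
Gb→Bb = 4 semitones, exactly the major third.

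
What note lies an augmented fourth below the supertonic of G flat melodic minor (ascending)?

The supertonic of Gb melodic minor (ascending) is Ab.
An augmented fourth (6 semitones) below Ab lands on the letter E, giving Ebb.

Ebb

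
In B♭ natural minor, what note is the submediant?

Gb

Degree 6 takes the letter 5 steps above B, which is G.
In natural minor, degree 6 sits 8 semitones above the tonic. Bb + 8 semitones is pitch class 6, spelled on G as Gb.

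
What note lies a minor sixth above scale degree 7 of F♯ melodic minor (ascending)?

Scale degree 7 of F# melodic minor (ascending) is E#.
A minor sixth (8 semitones) above E# lands on the letter C, giving C#.

C#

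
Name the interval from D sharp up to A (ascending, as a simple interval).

diminished fifth

Counting letters D–E–F–G–A gives a fifth.
D#→A = 6 semitones, 1 narrower than the perfect fifth (7), so diminished.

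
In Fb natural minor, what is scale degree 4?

Degree 4 takes the letter 3 steps above F, which is B.
In natural minor, degree 4 sits 5 semitones above the tonic. Fb + 5 semitones is pitch class 9, spelled on B as Bbb.

Bbb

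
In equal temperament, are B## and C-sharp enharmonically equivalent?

B## = pitch class 1 and C# = pitch class 1 — the same pitch class, so they are enharmonic equivalents.

Yes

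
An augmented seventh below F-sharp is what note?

Gb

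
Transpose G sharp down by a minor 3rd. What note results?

E#

G down a major third is Eb, so the target letter is E.
From G#, a minor third is 3 semitones down: E#.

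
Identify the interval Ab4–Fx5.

doubly augmented sixth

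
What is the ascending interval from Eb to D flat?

minor seventh

Counting letters E–F–G–A–B–C–D gives a seventh.
Eb→Db = 10 semitones, 1 narrower than the major seventh (11), so minor.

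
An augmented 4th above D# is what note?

D up a perfect fourth is G, so the target letter is G.
From D#, an augmented fourth is 6 semitones up: G##.

G##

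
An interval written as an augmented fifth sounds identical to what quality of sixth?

minor

An augmented fifth spans 8 semitones.
A sixth spanning 8 semitones is minor (the major sixth is 9).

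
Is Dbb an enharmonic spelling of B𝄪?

Two spellings are enharmonically equivalent only if they share a pitch class.
Here Dbb → 0, B## → 1; 0 ≠ 1, so they are not.

No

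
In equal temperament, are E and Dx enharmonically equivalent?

Yes

E = pitch class 4 and D## = pitch class 4 — the same pitch class, so they are enharmonic equivalents.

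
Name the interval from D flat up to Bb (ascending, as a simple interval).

major sixth

Counting letters D–E–F–G–A–B gives a sixth.
Db→Bb = 9 semitones, exactly the major sixth.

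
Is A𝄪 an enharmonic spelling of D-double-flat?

No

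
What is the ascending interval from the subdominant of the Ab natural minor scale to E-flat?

The subdominant of Ab natural minor is Db.
Db up to Eb: letters D→E make it a second; 2 semitones makes it major.

major second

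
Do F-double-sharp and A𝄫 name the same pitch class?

F## = pitch class 7 and Abb = pitch class 7 — the same pitch class, so they are enharmonic equivalents.

Yes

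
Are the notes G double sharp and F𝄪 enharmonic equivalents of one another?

No

G## is pitch class 9; F## is pitch class 7.
The pitch classes differ (9 vs. 7), so they are not enharmonic equivalents.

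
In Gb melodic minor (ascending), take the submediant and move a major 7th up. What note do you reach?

D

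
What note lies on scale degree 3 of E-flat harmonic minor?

Degree 3 takes the letter 2 steps above E, which is G.
In harmonic minor, degree 3 sits 3 semitones above the tonic. Eb + 3 semitones is pitch class 6, spelled on G as Gb.

Gb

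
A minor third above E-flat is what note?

Gb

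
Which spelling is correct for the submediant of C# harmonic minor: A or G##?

Each scale degree takes a distinct letter name. Degree 6 of a scale on C must use the letter A.
A and G## are enharmonically the same pitch, but only A uses the letter A, so it is the correct spelling here.

A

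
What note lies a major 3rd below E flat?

E down a major third is C, so the target letter is C.
From Eb, a major third is 4 semitones down: Cb.

Cb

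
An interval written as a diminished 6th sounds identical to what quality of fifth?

A diminished sixth spans 7 semitones.
A fifth spanning 7 semitones is perfect (the perfect fifth is 7).

perfect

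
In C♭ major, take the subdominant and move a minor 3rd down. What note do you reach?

The subdominant of Cb major is Fb.
A minor third (3 semitones) below Fb lands on the letter D, giving Db.

Db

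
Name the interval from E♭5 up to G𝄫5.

The letter names run E→G, a span of 2 letter steps, so the interval is some kind of third.
Eb to Gbb is 2 semitones. A major third is 4, so 2 makes it diminished.

diminished third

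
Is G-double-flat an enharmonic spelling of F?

Gbb = pitch class 5 and F = pitch class 5 — the same pitch class, so they are enharmonic equivalents.

Yes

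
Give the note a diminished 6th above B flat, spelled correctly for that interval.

B up a major sixth is G#, so the target letter is G.
From Bb, a diminished sixth is 7 semitones up: Gbb.

Gbb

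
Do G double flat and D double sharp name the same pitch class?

Gbb is pitch class 5; D## is pitch class 4.
The pitch classes differ (5 vs. 4), so they are not enharmonic equivalents.

No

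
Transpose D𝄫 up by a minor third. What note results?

Fbb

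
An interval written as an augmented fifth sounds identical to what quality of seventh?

doubly diminished

An augmented fifth spans 8 semitones.
A seventh spanning 8 semitones is doubly diminished (the major seventh is 11).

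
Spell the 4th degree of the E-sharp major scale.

A#

Degree 4 takes the letter 3 steps above E, which is A.
In major, degree 4 sits 5 semitones above the tonic. E# + 5 semitones is pitch class 10, spelled on A as A#.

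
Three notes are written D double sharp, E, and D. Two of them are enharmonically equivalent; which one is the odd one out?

D

In 12-tone equal temperament, enharmonic equivalents share a pitch class. D## is pitch class 4; E is pitch class 4; D is pitch class 2.
D## and E share pitch class 4, while D is pitch class 2.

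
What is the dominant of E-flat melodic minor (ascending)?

Degree 5 takes the letter 4 steps above E, which is B.
In melodic minor (ascending), degree 5 sits 7 semitones above the tonic. Eb + 7 semitones is pitch class 10, spelled on B as Bb.

Bb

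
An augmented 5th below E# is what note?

A fifth below E lands on the letter A.
An augmented fifth spans 8 semitones, so E# moves to pitch class 9. On the letter A that is A.

A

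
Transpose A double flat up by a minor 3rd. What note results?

A up a major third is C#, so the target letter is C.
From Abb, a minor third is 3 semitones up: Cbb.

Cbb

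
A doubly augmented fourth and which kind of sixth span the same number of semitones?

diminished

A doubly augmented fourth spans 7 semitones.
A sixth spanning 7 semitones is diminished (the major sixth is 9).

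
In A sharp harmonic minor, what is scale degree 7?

G##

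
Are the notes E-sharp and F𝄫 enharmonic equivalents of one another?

No

Two spellings are enharmonically equivalent only if they share a pitch class.
Here E# → 5, Fbb → 3; 3 ≠ 5, so they are not.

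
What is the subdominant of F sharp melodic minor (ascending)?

B

Degree 4 takes the letter 3 steps above F, which is B.
In melodic minor (ascending), degree 4 sits 5 semitones above the tonic. F# + 5 semitones is pitch class 11, spelled on B as B.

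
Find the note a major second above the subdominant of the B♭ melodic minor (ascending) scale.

F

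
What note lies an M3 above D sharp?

A third above D lands on the letter F.
A major third spans 4 semitones, so D# moves to pitch class 7. On the letter F that is F##.

F##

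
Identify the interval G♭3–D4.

augmented fifth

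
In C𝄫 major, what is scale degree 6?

Degree 6 takes the letter 5 steps above C, which is A.
In major, degree 6 sits 9 semitones above the tonic. Cbb + 9 semitones is pitch class 7, spelled on A as Abb.

Abb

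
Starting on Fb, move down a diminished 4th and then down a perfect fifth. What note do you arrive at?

A diminished fourth down from Fb is C (letter C, 4 semitones down).
A perfect fifth down from C is F (letter F, 7 semitones down).

F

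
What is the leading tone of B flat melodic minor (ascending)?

Degree 7 takes the letter 6 steps above B, which is A.
In melodic minor (ascending), degree 7 sits 11 semitones above the tonic. Bb + 11 semitones is pitch class 9, spelled on A as A.

A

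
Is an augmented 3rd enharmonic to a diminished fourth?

No

An augmented third spans 5 semitones; a diminished fourth spans 4.
The spans differ, so they are not enharmonic equivalents.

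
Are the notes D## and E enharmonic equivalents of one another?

Yes

D## is pitch class 4; E is pitch class 4.
All spellings map to pitch class 4, so they are enharmonically equivalent.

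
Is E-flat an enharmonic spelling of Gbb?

No

Two spellings are enharmonically equivalent only if they share a pitch class.
Here Eb → 3, Gbb → 5; 3 ≠ 5, so they are not.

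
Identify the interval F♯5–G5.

minor second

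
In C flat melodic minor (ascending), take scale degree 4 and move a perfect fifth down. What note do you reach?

Bbb

Scale degree 4 of Cb melodic minor (ascending) is Fb.
A perfect fifth (7 semitones) below Fb lands on the letter B, giving Bbb.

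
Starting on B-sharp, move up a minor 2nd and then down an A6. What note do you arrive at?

Eb

A minor second up from B# is C# (letter C, 1 semitone up).
An augmented sixth down from C# is Eb (letter E, 10 semitones down).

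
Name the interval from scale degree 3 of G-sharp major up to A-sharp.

minor seventh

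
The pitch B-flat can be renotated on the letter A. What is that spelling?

A#

Bb is pitch class 10. The letter A alone is pitch class 9.
To reach pitch class 10 from A requires an offset of +1 semitone, i.e. sharp: A#.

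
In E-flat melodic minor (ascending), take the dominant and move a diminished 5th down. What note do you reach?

E

The dominant of Eb melodic minor (ascending) is Bb.
A diminished fifth (6 semitones) below Bb lands on the letter E, giving E.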